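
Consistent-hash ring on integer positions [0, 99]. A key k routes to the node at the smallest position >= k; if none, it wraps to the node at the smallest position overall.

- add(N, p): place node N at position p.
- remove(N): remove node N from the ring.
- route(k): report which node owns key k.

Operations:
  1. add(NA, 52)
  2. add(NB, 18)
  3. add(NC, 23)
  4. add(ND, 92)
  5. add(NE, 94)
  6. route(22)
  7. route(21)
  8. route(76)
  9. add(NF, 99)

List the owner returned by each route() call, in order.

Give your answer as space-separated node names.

Answer: NC NC ND

Derivation:
Op 1: add NA@52 -> ring=[52:NA]
Op 2: add NB@18 -> ring=[18:NB,52:NA]
Op 3: add NC@23 -> ring=[18:NB,23:NC,52:NA]
Op 4: add ND@92 -> ring=[18:NB,23:NC,52:NA,92:ND]
Op 5: add NE@94 -> ring=[18:NB,23:NC,52:NA,92:ND,94:NE]
Op 6: route key 22: smallest pos >= 22 is 23 -> NC
Op 7: route key 21: smallest pos >= 21 is 23 -> NC
Op 8: route key 76: smallest pos >= 76 is 92 -> ND
Op 9: add NF@99 -> ring=[18:NB,23:NC,52:NA,92:ND,94:NE,99:NF]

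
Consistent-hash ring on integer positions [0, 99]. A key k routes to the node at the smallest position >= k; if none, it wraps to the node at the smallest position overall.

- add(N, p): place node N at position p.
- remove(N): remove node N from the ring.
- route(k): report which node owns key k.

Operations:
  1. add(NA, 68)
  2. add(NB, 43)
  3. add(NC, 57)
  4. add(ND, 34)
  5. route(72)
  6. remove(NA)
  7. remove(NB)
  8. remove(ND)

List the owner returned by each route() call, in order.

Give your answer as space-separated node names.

Answer: ND

Derivation:
Op 1: add NA@68 -> ring=[68:NA]
Op 2: add NB@43 -> ring=[43:NB,68:NA]
Op 3: add NC@57 -> ring=[43:NB,57:NC,68:NA]
Op 4: add ND@34 -> ring=[34:ND,43:NB,57:NC,68:NA]
Op 5: route key 72: none >= 72, wrap to smallest pos 34 -> ND
Op 6: remove NA -> ring=[34:ND,43:NB,57:NC]
Op 7: remove NB -> ring=[34:ND,57:NC]
Op 8: remove ND -> ring=[57:NC]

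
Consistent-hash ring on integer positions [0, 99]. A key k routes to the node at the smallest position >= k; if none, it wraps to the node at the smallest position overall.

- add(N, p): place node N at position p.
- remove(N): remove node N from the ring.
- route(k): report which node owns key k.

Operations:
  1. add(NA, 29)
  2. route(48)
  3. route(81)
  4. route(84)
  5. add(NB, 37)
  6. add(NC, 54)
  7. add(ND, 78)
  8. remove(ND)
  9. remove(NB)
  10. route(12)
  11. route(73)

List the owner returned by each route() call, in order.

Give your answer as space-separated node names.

Op 1: add NA@29 -> ring=[29:NA]
Op 2: route key 48: none >= 48, wrap to smallest pos 29 -> NA
Op 3: route key 81: none >= 81, wrap to smallest pos 29 -> NA
Op 4: route key 84: none >= 84, wrap to smallest pos 29 -> NA
Op 5: add NB@37 -> ring=[29:NA,37:NB]
Op 6: add NC@54 -> ring=[29:NA,37:NB,54:NC]
Op 7: add ND@78 -> ring=[29:NA,37:NB,54:NC,78:ND]
Op 8: remove ND -> ring=[29:NA,37:NB,54:NC]
Op 9: remove NB -> ring=[29:NA,54:NC]
Op 10: route key 12: smallest pos >= 12 is 29 -> NA
Op 11: route key 73: none >= 73, wrap to smallest pos 29 -> NA

Answer: NA NA NA NA NA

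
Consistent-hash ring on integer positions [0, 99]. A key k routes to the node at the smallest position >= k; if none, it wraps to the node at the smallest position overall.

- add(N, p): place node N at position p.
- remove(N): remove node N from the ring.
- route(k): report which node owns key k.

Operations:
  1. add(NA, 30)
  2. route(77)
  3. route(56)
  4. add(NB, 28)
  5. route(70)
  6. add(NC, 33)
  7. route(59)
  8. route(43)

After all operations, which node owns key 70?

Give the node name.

Op 1: add NA@30 -> ring=[30:NA]
Op 2: route key 77: none >= 77, wrap to smallest pos 30 -> NA
Op 3: route key 56: none >= 56, wrap to smallest pos 30 -> NA
Op 4: add NB@28 -> ring=[28:NB,30:NA]
Op 5: route key 70: none >= 70, wrap to smallest pos 28 -> NB
Op 6: add NC@33 -> ring=[28:NB,30:NA,33:NC]
Op 7: route key 59: none >= 59, wrap to smallest pos 28 -> NB
Op 8: route key 43: none >= 43, wrap to smallest pos 28 -> NB
Final route key 70: none >= 70, wrap to smallest pos 28 -> NB

Answer: NB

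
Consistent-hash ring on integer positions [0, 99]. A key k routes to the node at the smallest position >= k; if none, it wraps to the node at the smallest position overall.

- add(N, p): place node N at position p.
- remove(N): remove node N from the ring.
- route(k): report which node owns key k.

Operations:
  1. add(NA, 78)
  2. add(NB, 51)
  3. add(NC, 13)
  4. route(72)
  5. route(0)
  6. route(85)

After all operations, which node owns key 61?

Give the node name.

Answer: NA

Derivation:
Op 1: add NA@78 -> ring=[78:NA]
Op 2: add NB@51 -> ring=[51:NB,78:NA]
Op 3: add NC@13 -> ring=[13:NC,51:NB,78:NA]
Op 4: route key 72: smallest pos >= 72 is 78 -> NA
Op 5: route key 0: smallest pos >= 0 is 13 -> NC
Op 6: route key 85: none >= 85, wrap to smallest pos 13 -> NC
Final route key 61: smallest pos >= 61 is 78 -> NA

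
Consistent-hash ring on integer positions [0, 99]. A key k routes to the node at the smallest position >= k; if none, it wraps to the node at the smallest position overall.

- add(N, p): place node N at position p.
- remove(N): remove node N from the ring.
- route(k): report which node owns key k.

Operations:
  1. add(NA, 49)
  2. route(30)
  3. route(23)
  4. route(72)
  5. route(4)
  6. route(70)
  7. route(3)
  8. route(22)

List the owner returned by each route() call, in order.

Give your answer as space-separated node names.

Op 1: add NA@49 -> ring=[49:NA]
Op 2: route key 30: smallest pos >= 30 is 49 -> NA
Op 3: route key 23: smallest pos >= 23 is 49 -> NA
Op 4: route key 72: none >= 72, wrap to smallest pos 49 -> NA
Op 5: route key 4: smallest pos >= 4 is 49 -> NA
Op 6: route key 70: none >= 70, wrap to smallest pos 49 -> NA
Op 7: route key 3: smallest pos >= 3 is 49 -> NA
Op 8: route key 22: smallest pos >= 22 is 49 -> NA

Answer: NA NA NA NA NA NA NA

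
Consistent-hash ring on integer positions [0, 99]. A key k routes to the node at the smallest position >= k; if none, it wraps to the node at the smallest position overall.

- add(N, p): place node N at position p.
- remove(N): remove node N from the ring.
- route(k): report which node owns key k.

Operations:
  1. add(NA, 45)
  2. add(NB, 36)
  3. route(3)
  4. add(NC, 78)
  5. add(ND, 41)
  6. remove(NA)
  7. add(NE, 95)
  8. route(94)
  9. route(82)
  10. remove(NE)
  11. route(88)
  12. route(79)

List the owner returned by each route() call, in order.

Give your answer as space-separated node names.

Answer: NB NE NE NB NB

Derivation:
Op 1: add NA@45 -> ring=[45:NA]
Op 2: add NB@36 -> ring=[36:NB,45:NA]
Op 3: route key 3: smallest pos >= 3 is 36 -> NB
Op 4: add NC@78 -> ring=[36:NB,45:NA,78:NC]
Op 5: add ND@41 -> ring=[36:NB,41:ND,45:NA,78:NC]
Op 6: remove NA -> ring=[36:NB,41:ND,78:NC]
Op 7: add NE@95 -> ring=[36:NB,41:ND,78:NC,95:NE]
Op 8: route key 94: smallest pos >= 94 is 95 -> NE
Op 9: route key 82: smallest pos >= 82 is 95 -> NE
Op 10: remove NE -> ring=[36:NB,41:ND,78:NC]
Op 11: route key 88: none >= 88, wrap to smallest pos 36 -> NB
Op 12: route key 79: none >= 79, wrap to smallest pos 36 -> NB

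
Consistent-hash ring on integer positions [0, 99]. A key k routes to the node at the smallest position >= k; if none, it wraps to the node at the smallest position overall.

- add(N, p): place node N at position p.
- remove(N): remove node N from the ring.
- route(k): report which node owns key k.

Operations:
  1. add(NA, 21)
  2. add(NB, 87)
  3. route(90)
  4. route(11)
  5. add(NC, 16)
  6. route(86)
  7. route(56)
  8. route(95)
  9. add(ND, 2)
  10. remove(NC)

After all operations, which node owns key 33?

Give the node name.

Answer: NB

Derivation:
Op 1: add NA@21 -> ring=[21:NA]
Op 2: add NB@87 -> ring=[21:NA,87:NB]
Op 3: route key 90: none >= 90, wrap to smallest pos 21 -> NA
Op 4: route key 11: smallest pos >= 11 is 21 -> NA
Op 5: add NC@16 -> ring=[16:NC,21:NA,87:NB]
Op 6: route key 86: smallest pos >= 86 is 87 -> NB
Op 7: route key 56: smallest pos >= 56 is 87 -> NB
Op 8: route key 95: none >= 95, wrap to smallest pos 16 -> NC
Op 9: add ND@2 -> ring=[2:ND,16:NC,21:NA,87:NB]
Op 10: remove NC -> ring=[2:ND,21:NA,87:NB]
Final route key 33: smallest pos >= 33 is 87 -> NB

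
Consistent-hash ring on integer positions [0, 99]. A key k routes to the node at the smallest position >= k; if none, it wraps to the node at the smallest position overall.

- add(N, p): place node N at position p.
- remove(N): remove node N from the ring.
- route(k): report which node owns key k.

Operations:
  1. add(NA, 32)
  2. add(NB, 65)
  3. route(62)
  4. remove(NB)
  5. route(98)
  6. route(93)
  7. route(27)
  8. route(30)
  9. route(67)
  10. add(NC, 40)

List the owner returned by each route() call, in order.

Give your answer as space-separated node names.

Op 1: add NA@32 -> ring=[32:NA]
Op 2: add NB@65 -> ring=[32:NA,65:NB]
Op 3: route key 62: smallest pos >= 62 is 65 -> NB
Op 4: remove NB -> ring=[32:NA]
Op 5: route key 98: none >= 98, wrap to smallest pos 32 -> NA
Op 6: route key 93: none >= 93, wrap to smallest pos 32 -> NA
Op 7: route key 27: smallest pos >= 27 is 32 -> NA
Op 8: route key 30: smallest pos >= 30 is 32 -> NA
Op 9: route key 67: none >= 67, wrap to smallest pos 32 -> NA
Op 10: add NC@40 -> ring=[32:NA,40:NC]

Answer: NB NA NA NA NA NA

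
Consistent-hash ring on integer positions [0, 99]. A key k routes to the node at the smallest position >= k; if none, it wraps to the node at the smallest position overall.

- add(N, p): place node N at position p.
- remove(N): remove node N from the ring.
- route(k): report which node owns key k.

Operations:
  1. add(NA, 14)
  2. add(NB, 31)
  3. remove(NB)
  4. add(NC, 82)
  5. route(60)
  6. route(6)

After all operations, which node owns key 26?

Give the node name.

Answer: NC

Derivation:
Op 1: add NA@14 -> ring=[14:NA]
Op 2: add NB@31 -> ring=[14:NA,31:NB]
Op 3: remove NB -> ring=[14:NA]
Op 4: add NC@82 -> ring=[14:NA,82:NC]
Op 5: route key 60: smallest pos >= 60 is 82 -> NC
Op 6: route key 6: smallest pos >= 6 is 14 -> NA
Final route key 26: smallest pos >= 26 is 82 -> NC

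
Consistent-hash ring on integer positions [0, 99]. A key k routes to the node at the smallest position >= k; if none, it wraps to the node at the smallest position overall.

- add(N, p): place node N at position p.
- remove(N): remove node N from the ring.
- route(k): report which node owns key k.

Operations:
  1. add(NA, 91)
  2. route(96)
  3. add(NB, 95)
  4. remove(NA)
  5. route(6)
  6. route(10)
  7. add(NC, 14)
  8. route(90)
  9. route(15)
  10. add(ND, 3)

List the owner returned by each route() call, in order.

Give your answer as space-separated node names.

Op 1: add NA@91 -> ring=[91:NA]
Op 2: route key 96: none >= 96, wrap to smallest pos 91 -> NA
Op 3: add NB@95 -> ring=[91:NA,95:NB]
Op 4: remove NA -> ring=[95:NB]
Op 5: route key 6: smallest pos >= 6 is 95 -> NB
Op 6: route key 10: smallest pos >= 10 is 95 -> NB
Op 7: add NC@14 -> ring=[14:NC,95:NB]
Op 8: route key 90: smallest pos >= 90 is 95 -> NB
Op 9: route key 15: smallest pos >= 15 is 95 -> NB
Op 10: add ND@3 -> ring=[3:ND,14:NC,95:NB]

Answer: NA NB NB NB NB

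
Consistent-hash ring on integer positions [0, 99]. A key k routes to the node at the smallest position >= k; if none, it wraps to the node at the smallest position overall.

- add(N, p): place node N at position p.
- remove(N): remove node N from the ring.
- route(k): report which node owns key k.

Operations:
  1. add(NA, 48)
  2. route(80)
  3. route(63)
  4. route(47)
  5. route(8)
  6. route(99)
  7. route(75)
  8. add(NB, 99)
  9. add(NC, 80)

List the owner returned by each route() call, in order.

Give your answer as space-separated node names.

Answer: NA NA NA NA NA NA

Derivation:
Op 1: add NA@48 -> ring=[48:NA]
Op 2: route key 80: none >= 80, wrap to smallest pos 48 -> NA
Op 3: route key 63: none >= 63, wrap to smallest pos 48 -> NA
Op 4: route key 47: smallest pos >= 47 is 48 -> NA
Op 5: route key 8: smallest pos >= 8 is 48 -> NA
Op 6: route key 99: none >= 99, wrap to smallest pos 48 -> NA
Op 7: route key 75: none >= 75, wrap to smallest pos 48 -> NA
Op 8: add NB@99 -> ring=[48:NA,99:NB]
Op 9: add NC@80 -> ring=[48:NA,80:NC,99:NB]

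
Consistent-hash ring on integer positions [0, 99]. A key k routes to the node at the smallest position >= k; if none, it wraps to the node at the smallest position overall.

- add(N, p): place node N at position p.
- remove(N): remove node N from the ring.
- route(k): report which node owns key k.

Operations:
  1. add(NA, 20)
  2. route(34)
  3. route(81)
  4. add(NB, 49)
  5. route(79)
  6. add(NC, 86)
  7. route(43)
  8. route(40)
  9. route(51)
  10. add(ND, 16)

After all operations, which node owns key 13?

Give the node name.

Answer: ND

Derivation:
Op 1: add NA@20 -> ring=[20:NA]
Op 2: route key 34: none >= 34, wrap to smallest pos 20 -> NA
Op 3: route key 81: none >= 81, wrap to smallest pos 20 -> NA
Op 4: add NB@49 -> ring=[20:NA,49:NB]
Op 5: route key 79: none >= 79, wrap to smallest pos 20 -> NA
Op 6: add NC@86 -> ring=[20:NA,49:NB,86:NC]
Op 7: route key 43: smallest pos >= 43 is 49 -> NB
Op 8: route key 40: smallest pos >= 40 is 49 -> NB
Op 9: route key 51: smallest pos >= 51 is 86 -> NC
Op 10: add ND@16 -> ring=[16:ND,20:NA,49:NB,86:NC]
Final route key 13: smallest pos >= 13 is 16 -> ND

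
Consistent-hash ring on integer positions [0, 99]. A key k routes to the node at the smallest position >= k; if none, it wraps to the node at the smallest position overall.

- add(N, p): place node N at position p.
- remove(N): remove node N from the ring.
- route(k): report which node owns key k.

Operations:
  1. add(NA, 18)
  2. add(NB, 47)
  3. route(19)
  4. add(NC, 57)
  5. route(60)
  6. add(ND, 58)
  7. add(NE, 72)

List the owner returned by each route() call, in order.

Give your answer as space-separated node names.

Op 1: add NA@18 -> ring=[18:NA]
Op 2: add NB@47 -> ring=[18:NA,47:NB]
Op 3: route key 19: smallest pos >= 19 is 47 -> NB
Op 4: add NC@57 -> ring=[18:NA,47:NB,57:NC]
Op 5: route key 60: none >= 60, wrap to smallest pos 18 -> NA
Op 6: add ND@58 -> ring=[18:NA,47:NB,57:NC,58:ND]
Op 7: add NE@72 -> ring=[18:NA,47:NB,57:NC,58:ND,72:NE]

Answer: NB NA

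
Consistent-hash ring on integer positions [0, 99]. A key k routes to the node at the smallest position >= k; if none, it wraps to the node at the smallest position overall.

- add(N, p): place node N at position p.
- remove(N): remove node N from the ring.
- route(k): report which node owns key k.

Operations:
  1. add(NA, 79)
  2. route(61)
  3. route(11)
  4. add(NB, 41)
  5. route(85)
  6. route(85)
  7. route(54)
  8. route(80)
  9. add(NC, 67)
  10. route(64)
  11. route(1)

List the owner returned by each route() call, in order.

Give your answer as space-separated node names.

Answer: NA NA NB NB NA NB NC NB

Derivation:
Op 1: add NA@79 -> ring=[79:NA]
Op 2: route key 61: smallest pos >= 61 is 79 -> NA
Op 3: route key 11: smallest pos >= 11 is 79 -> NA
Op 4: add NB@41 -> ring=[41:NB,79:NA]
Op 5: route key 85: none >= 85, wrap to smallest pos 41 -> NB
Op 6: route key 85: none >= 85, wrap to smallest pos 41 -> NB
Op 7: route key 54: smallest pos >= 54 is 79 -> NA
Op 8: route key 80: none >= 80, wrap to smallest pos 41 -> NB
Op 9: add NC@67 -> ring=[41:NB,67:NC,79:NA]
Op 10: route key 64: smallest pos >= 64 is 67 -> NC
Op 11: route key 1: smallest pos >= 1 is 41 -> NB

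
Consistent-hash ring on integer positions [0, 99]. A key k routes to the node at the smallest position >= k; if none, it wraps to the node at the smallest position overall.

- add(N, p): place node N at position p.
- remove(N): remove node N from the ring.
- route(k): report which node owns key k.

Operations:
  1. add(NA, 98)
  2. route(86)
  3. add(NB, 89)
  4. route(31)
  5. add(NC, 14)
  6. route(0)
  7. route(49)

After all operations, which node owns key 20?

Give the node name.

Op 1: add NA@98 -> ring=[98:NA]
Op 2: route key 86: smallest pos >= 86 is 98 -> NA
Op 3: add NB@89 -> ring=[89:NB,98:NA]
Op 4: route key 31: smallest pos >= 31 is 89 -> NB
Op 5: add NC@14 -> ring=[14:NC,89:NB,98:NA]
Op 6: route key 0: smallest pos >= 0 is 14 -> NC
Op 7: route key 49: smallest pos >= 49 is 89 -> NB
Final route key 20: smallest pos >= 20 is 89 -> NB

Answer: NB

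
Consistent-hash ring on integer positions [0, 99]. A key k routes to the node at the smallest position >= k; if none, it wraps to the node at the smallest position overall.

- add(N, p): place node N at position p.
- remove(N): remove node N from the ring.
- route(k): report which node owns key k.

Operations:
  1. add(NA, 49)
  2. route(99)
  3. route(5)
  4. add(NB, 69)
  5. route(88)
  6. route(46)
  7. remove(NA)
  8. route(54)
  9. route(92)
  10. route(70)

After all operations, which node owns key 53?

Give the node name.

Answer: NB

Derivation:
Op 1: add NA@49 -> ring=[49:NA]
Op 2: route key 99: none >= 99, wrap to smallest pos 49 -> NA
Op 3: route key 5: smallest pos >= 5 is 49 -> NA
Op 4: add NB@69 -> ring=[49:NA,69:NB]
Op 5: route key 88: none >= 88, wrap to smallest pos 49 -> NA
Op 6: route key 46: smallest pos >= 46 is 49 -> NA
Op 7: remove NA -> ring=[69:NB]
Op 8: route key 54: smallest pos >= 54 is 69 -> NB
Op 9: route key 92: none >= 92, wrap to smallest pos 69 -> NB
Op 10: route key 70: none >= 70, wrap to smallest pos 69 -> NB
Final route key 53: smallest pos >= 53 is 69 -> NB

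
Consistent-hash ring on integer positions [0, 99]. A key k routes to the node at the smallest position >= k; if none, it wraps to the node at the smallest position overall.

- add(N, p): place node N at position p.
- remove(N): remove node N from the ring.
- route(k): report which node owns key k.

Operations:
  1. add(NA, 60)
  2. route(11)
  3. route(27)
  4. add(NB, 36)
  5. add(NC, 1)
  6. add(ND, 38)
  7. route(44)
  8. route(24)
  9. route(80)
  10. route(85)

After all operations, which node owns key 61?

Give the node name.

Answer: NC

Derivation:
Op 1: add NA@60 -> ring=[60:NA]
Op 2: route key 11: smallest pos >= 11 is 60 -> NA
Op 3: route key 27: smallest pos >= 27 is 60 -> NA
Op 4: add NB@36 -> ring=[36:NB,60:NA]
Op 5: add NC@1 -> ring=[1:NC,36:NB,60:NA]
Op 6: add ND@38 -> ring=[1:NC,36:NB,38:ND,60:NA]
Op 7: route key 44: smallest pos >= 44 is 60 -> NA
Op 8: route key 24: smallest pos >= 24 is 36 -> NB
Op 9: route key 80: none >= 80, wrap to smallest pos 1 -> NC
Op 10: route key 85: none >= 85, wrap to smallest pos 1 -> NC
Final route key 61: none >= 61, wrap to smallest pos 1 -> NC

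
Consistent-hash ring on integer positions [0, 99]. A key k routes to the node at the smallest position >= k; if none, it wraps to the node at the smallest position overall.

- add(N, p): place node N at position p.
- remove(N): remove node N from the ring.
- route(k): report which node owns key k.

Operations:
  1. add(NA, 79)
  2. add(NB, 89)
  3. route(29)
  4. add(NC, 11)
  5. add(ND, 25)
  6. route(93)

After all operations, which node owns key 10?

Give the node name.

Op 1: add NA@79 -> ring=[79:NA]
Op 2: add NB@89 -> ring=[79:NA,89:NB]
Op 3: route key 29: smallest pos >= 29 is 79 -> NA
Op 4: add NC@11 -> ring=[11:NC,79:NA,89:NB]
Op 5: add ND@25 -> ring=[11:NC,25:ND,79:NA,89:NB]
Op 6: route key 93: none >= 93, wrap to smallest pos 11 -> NC
Final route key 10: smallest pos >= 10 is 11 -> NC

Answer: NC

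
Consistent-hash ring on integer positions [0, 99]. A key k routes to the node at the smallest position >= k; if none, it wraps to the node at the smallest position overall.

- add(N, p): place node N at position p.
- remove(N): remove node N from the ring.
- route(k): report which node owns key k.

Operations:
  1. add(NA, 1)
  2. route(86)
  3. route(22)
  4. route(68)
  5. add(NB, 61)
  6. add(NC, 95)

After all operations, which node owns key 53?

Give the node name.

Op 1: add NA@1 -> ring=[1:NA]
Op 2: route key 86: none >= 86, wrap to smallest pos 1 -> NA
Op 3: route key 22: none >= 22, wrap to smallest pos 1 -> NA
Op 4: route key 68: none >= 68, wrap to smallest pos 1 -> NA
Op 5: add NB@61 -> ring=[1:NA,61:NB]
Op 6: add NC@95 -> ring=[1:NA,61:NB,95:NC]
Final route key 53: smallest pos >= 53 is 61 -> NB

Answer: NB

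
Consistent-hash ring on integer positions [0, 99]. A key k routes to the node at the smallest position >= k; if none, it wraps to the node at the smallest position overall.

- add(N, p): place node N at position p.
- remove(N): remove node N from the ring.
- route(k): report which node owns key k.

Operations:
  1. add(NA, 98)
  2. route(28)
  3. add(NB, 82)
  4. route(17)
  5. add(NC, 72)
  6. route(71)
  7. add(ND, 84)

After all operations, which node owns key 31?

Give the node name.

Answer: NC

Derivation:
Op 1: add NA@98 -> ring=[98:NA]
Op 2: route key 28: smallest pos >= 28 is 98 -> NA
Op 3: add NB@82 -> ring=[82:NB,98:NA]
Op 4: route key 17: smallest pos >= 17 is 82 -> NB
Op 5: add NC@72 -> ring=[72:NC,82:NB,98:NA]
Op 6: route key 71: smallest pos >= 71 is 72 -> NC
Op 7: add ND@84 -> ring=[72:NC,82:NB,84:ND,98:NA]
Final route key 31: smallest pos >= 31 is 72 -> NC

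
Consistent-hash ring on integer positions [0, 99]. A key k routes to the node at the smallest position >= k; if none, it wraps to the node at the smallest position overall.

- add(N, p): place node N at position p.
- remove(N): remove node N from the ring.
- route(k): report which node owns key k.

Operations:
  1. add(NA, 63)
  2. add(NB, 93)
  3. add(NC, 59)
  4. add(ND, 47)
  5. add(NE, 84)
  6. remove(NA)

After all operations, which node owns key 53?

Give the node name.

Op 1: add NA@63 -> ring=[63:NA]
Op 2: add NB@93 -> ring=[63:NA,93:NB]
Op 3: add NC@59 -> ring=[59:NC,63:NA,93:NB]
Op 4: add ND@47 -> ring=[47:ND,59:NC,63:NA,93:NB]
Op 5: add NE@84 -> ring=[47:ND,59:NC,63:NA,84:NE,93:NB]
Op 6: remove NA -> ring=[47:ND,59:NC,84:NE,93:NB]
Final route key 53: smallest pos >= 53 is 59 -> NC

Answer: NC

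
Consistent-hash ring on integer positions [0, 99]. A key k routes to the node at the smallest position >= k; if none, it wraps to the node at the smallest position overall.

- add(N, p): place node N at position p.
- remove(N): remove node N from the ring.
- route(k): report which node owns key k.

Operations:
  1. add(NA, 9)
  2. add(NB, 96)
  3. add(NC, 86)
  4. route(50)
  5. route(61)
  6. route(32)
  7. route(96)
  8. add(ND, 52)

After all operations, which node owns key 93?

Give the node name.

Op 1: add NA@9 -> ring=[9:NA]
Op 2: add NB@96 -> ring=[9:NA,96:NB]
Op 3: add NC@86 -> ring=[9:NA,86:NC,96:NB]
Op 4: route key 50: smallest pos >= 50 is 86 -> NC
Op 5: route key 61: smallest pos >= 61 is 86 -> NC
Op 6: route key 32: smallest pos >= 32 is 86 -> NC
Op 7: route key 96: smallest pos >= 96 is 96 -> NB
Op 8: add ND@52 -> ring=[9:NA,52:ND,86:NC,96:NB]
Final route key 93: smallest pos >= 93 is 96 -> NB

Answer: NB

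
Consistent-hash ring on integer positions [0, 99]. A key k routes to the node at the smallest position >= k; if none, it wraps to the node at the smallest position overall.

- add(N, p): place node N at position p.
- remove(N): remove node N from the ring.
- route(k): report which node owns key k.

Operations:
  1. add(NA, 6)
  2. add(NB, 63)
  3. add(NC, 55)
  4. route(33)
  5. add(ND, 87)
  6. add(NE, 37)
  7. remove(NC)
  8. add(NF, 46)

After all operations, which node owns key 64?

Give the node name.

Op 1: add NA@6 -> ring=[6:NA]
Op 2: add NB@63 -> ring=[6:NA,63:NB]
Op 3: add NC@55 -> ring=[6:NA,55:NC,63:NB]
Op 4: route key 33: smallest pos >= 33 is 55 -> NC
Op 5: add ND@87 -> ring=[6:NA,55:NC,63:NB,87:ND]
Op 6: add NE@37 -> ring=[6:NA,37:NE,55:NC,63:NB,87:ND]
Op 7: remove NC -> ring=[6:NA,37:NE,63:NB,87:ND]
Op 8: add NF@46 -> ring=[6:NA,37:NE,46:NF,63:NB,87:ND]
Final route key 64: smallest pos >= 64 is 87 -> ND

Answer: ND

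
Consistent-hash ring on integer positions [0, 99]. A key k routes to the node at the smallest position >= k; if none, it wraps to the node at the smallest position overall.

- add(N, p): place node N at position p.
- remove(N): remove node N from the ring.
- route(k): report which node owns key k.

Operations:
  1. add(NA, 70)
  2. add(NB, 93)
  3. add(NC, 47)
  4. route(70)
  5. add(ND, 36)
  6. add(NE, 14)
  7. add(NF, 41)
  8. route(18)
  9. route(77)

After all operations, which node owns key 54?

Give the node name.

Answer: NA

Derivation:
Op 1: add NA@70 -> ring=[70:NA]
Op 2: add NB@93 -> ring=[70:NA,93:NB]
Op 3: add NC@47 -> ring=[47:NC,70:NA,93:NB]
Op 4: route key 70: smallest pos >= 70 is 70 -> NA
Op 5: add ND@36 -> ring=[36:ND,47:NC,70:NA,93:NB]
Op 6: add NE@14 -> ring=[14:NE,36:ND,47:NC,70:NA,93:NB]
Op 7: add NF@41 -> ring=[14:NE,36:ND,41:NF,47:NC,70:NA,93:NB]
Op 8: route key 18: smallest pos >= 18 is 36 -> ND
Op 9: route key 77: smallest pos >= 77 is 93 -> NB
Final route key 54: smallest pos >= 54 is 70 -> NA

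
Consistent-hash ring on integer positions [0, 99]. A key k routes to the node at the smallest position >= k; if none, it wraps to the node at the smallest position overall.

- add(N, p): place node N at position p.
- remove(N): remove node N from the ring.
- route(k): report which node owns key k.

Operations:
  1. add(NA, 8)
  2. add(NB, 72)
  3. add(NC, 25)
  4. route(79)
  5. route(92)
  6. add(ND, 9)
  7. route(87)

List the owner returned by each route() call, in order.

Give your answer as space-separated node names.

Op 1: add NA@8 -> ring=[8:NA]
Op 2: add NB@72 -> ring=[8:NA,72:NB]
Op 3: add NC@25 -> ring=[8:NA,25:NC,72:NB]
Op 4: route key 79: none >= 79, wrap to smallest pos 8 -> NA
Op 5: route key 92: none >= 92, wrap to smallest pos 8 -> NA
Op 6: add ND@9 -> ring=[8:NA,9:ND,25:NC,72:NB]
Op 7: route key 87: none >= 87, wrap to smallest pos 8 -> NA

Answer: NA NA NA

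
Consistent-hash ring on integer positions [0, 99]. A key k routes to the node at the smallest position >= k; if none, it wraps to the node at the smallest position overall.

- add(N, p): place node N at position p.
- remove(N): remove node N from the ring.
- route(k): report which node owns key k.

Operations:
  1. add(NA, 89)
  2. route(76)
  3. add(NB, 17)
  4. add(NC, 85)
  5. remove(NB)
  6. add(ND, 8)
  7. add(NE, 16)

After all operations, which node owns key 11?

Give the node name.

Op 1: add NA@89 -> ring=[89:NA]
Op 2: route key 76: smallest pos >= 76 is 89 -> NA
Op 3: add NB@17 -> ring=[17:NB,89:NA]
Op 4: add NC@85 -> ring=[17:NB,85:NC,89:NA]
Op 5: remove NB -> ring=[85:NC,89:NA]
Op 6: add ND@8 -> ring=[8:ND,85:NC,89:NA]
Op 7: add NE@16 -> ring=[8:ND,16:NE,85:NC,89:NA]
Final route key 11: smallest pos >= 11 is 16 -> NE

Answer: NE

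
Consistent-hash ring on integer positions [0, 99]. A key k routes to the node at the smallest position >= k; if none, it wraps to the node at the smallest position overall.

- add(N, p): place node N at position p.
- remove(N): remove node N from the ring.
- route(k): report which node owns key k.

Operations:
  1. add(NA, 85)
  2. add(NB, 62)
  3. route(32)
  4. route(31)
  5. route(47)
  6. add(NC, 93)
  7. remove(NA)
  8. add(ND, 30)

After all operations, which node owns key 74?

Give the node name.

Op 1: add NA@85 -> ring=[85:NA]
Op 2: add NB@62 -> ring=[62:NB,85:NA]
Op 3: route key 32: smallest pos >= 32 is 62 -> NB
Op 4: route key 31: smallest pos >= 31 is 62 -> NB
Op 5: route key 47: smallest pos >= 47 is 62 -> NB
Op 6: add NC@93 -> ring=[62:NB,85:NA,93:NC]
Op 7: remove NA -> ring=[62:NB,93:NC]
Op 8: add ND@30 -> ring=[30:ND,62:NB,93:NC]
Final route key 74: smallest pos >= 74 is 93 -> NC

Answer: NC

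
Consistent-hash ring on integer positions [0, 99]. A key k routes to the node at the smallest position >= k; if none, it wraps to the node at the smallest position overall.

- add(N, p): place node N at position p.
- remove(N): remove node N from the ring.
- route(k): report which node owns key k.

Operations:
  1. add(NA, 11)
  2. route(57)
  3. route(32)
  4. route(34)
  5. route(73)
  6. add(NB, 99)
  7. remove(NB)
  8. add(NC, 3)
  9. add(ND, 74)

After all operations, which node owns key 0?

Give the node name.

Op 1: add NA@11 -> ring=[11:NA]
Op 2: route key 57: none >= 57, wrap to smallest pos 11 -> NA
Op 3: route key 32: none >= 32, wrap to smallest pos 11 -> NA
Op 4: route key 34: none >= 34, wrap to smallest pos 11 -> NA
Op 5: route key 73: none >= 73, wrap to smallest pos 11 -> NA
Op 6: add NB@99 -> ring=[11:NA,99:NB]
Op 7: remove NB -> ring=[11:NA]
Op 8: add NC@3 -> ring=[3:NC,11:NA]
Op 9: add ND@74 -> ring=[3:NC,11:NA,74:ND]
Final route key 0: smallest pos >= 0 is 3 -> NC

Answer: NC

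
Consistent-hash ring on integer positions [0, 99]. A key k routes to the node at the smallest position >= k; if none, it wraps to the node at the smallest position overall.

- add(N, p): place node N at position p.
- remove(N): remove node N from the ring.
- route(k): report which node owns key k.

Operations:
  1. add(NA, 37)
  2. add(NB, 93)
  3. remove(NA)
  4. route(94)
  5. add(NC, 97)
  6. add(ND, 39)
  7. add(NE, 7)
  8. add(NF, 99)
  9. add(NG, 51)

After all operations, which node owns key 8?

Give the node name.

Answer: ND

Derivation:
Op 1: add NA@37 -> ring=[37:NA]
Op 2: add NB@93 -> ring=[37:NA,93:NB]
Op 3: remove NA -> ring=[93:NB]
Op 4: route key 94: none >= 94, wrap to smallest pos 93 -> NB
Op 5: add NC@97 -> ring=[93:NB,97:NC]
Op 6: add ND@39 -> ring=[39:ND,93:NB,97:NC]
Op 7: add NE@7 -> ring=[7:NE,39:ND,93:NB,97:NC]
Op 8: add NF@99 -> ring=[7:NE,39:ND,93:NB,97:NC,99:NF]
Op 9: add NG@51 -> ring=[7:NE,39:ND,51:NG,93:NB,97:NC,99:NF]
Final route key 8: smallest pos >= 8 is 39 -> ND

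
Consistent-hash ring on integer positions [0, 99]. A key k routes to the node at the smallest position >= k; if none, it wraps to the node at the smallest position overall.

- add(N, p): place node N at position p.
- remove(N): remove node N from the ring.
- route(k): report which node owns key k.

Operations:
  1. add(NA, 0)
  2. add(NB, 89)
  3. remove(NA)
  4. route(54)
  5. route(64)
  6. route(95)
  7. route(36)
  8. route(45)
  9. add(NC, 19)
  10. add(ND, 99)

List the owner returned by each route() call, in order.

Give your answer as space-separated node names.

Answer: NB NB NB NB NB

Derivation:
Op 1: add NA@0 -> ring=[0:NA]
Op 2: add NB@89 -> ring=[0:NA,89:NB]
Op 3: remove NA -> ring=[89:NB]
Op 4: route key 54: smallest pos >= 54 is 89 -> NB
Op 5: route key 64: smallest pos >= 64 is 89 -> NB
Op 6: route key 95: none >= 95, wrap to smallest pos 89 -> NB
Op 7: route key 36: smallest pos >= 36 is 89 -> NB
Op 8: route key 45: smallest pos >= 45 is 89 -> NB
Op 9: add NC@19 -> ring=[19:NC,89:NB]
Op 10: add ND@99 -> ring=[19:NC,89:NB,99:ND]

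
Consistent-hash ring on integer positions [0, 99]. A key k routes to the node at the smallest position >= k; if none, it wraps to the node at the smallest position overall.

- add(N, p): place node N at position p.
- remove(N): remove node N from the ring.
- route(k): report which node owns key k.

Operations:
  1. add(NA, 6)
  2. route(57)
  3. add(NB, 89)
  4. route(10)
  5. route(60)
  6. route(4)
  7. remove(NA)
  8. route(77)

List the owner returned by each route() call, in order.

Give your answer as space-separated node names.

Op 1: add NA@6 -> ring=[6:NA]
Op 2: route key 57: none >= 57, wrap to smallest pos 6 -> NA
Op 3: add NB@89 -> ring=[6:NA,89:NB]
Op 4: route key 10: smallest pos >= 10 is 89 -> NB
Op 5: route key 60: smallest pos >= 60 is 89 -> NB
Op 6: route key 4: smallest pos >= 4 is 6 -> NA
Op 7: remove NA -> ring=[89:NB]
Op 8: route key 77: smallest pos >= 77 is 89 -> NB

Answer: NA NB NB NA NB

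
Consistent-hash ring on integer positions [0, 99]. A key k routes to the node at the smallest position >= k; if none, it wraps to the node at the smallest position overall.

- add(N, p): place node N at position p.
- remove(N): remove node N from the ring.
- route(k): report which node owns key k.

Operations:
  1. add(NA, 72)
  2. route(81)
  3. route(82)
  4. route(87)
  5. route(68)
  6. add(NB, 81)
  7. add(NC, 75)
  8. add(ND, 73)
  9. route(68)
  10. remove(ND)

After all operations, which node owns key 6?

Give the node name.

Op 1: add NA@72 -> ring=[72:NA]
Op 2: route key 81: none >= 81, wrap to smallest pos 72 -> NA
Op 3: route key 82: none >= 82, wrap to smallest pos 72 -> NA
Op 4: route key 87: none >= 87, wrap to smallest pos 72 -> NA
Op 5: route key 68: smallest pos >= 68 is 72 -> NA
Op 6: add NB@81 -> ring=[72:NA,81:NB]
Op 7: add NC@75 -> ring=[72:NA,75:NC,81:NB]
Op 8: add ND@73 -> ring=[72:NA,73:ND,75:NC,81:NB]
Op 9: route key 68: smallest pos >= 68 is 72 -> NA
Op 10: remove ND -> ring=[72:NA,75:NC,81:NB]
Final route key 6: smallest pos >= 6 is 72 -> NA

Answer: NA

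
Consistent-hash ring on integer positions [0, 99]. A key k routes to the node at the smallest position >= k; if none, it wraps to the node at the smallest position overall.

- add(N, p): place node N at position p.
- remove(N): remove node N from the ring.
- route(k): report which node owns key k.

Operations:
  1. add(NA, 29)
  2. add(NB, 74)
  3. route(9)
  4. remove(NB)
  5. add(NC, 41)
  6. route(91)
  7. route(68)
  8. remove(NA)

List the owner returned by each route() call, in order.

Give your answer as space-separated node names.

Answer: NA NA NA

Derivation:
Op 1: add NA@29 -> ring=[29:NA]
Op 2: add NB@74 -> ring=[29:NA,74:NB]
Op 3: route key 9: smallest pos >= 9 is 29 -> NA
Op 4: remove NB -> ring=[29:NA]
Op 5: add NC@41 -> ring=[29:NA,41:NC]
Op 6: route key 91: none >= 91, wrap to smallest pos 29 -> NA
Op 7: route key 68: none >= 68, wrap to smallest pos 29 -> NA
Op 8: remove NA -> ring=[41:NC]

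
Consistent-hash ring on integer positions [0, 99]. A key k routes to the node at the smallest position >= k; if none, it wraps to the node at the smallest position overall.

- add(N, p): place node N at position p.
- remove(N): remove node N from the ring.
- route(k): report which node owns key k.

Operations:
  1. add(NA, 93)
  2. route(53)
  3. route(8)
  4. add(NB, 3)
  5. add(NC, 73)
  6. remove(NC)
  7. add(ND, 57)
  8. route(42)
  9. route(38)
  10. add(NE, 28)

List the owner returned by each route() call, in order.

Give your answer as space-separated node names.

Op 1: add NA@93 -> ring=[93:NA]
Op 2: route key 53: smallest pos >= 53 is 93 -> NA
Op 3: route key 8: smallest pos >= 8 is 93 -> NA
Op 4: add NB@3 -> ring=[3:NB,93:NA]
Op 5: add NC@73 -> ring=[3:NB,73:NC,93:NA]
Op 6: remove NC -> ring=[3:NB,93:NA]
Op 7: add ND@57 -> ring=[3:NB,57:ND,93:NA]
Op 8: route key 42: smallest pos >= 42 is 57 -> ND
Op 9: route key 38: smallest pos >= 38 is 57 -> ND
Op 10: add NE@28 -> ring=[3:NB,28:NE,57:ND,93:NA]

Answer: NA NA ND ND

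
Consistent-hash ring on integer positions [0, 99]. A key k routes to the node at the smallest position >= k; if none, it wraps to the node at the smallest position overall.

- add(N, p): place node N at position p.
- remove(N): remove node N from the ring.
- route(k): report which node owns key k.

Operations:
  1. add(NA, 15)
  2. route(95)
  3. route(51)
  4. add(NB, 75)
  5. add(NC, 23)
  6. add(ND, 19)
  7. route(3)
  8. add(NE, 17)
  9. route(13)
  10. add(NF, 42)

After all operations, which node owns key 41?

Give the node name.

Op 1: add NA@15 -> ring=[15:NA]
Op 2: route key 95: none >= 95, wrap to smallest pos 15 -> NA
Op 3: route key 51: none >= 51, wrap to smallest pos 15 -> NA
Op 4: add NB@75 -> ring=[15:NA,75:NB]
Op 5: add NC@23 -> ring=[15:NA,23:NC,75:NB]
Op 6: add ND@19 -> ring=[15:NA,19:ND,23:NC,75:NB]
Op 7: route key 3: smallest pos >= 3 is 15 -> NA
Op 8: add NE@17 -> ring=[15:NA,17:NE,19:ND,23:NC,75:NB]
Op 9: route key 13: smallest pos >= 13 is 15 -> NA
Op 10: add NF@42 -> ring=[15:NA,17:NE,19:ND,23:NC,42:NF,75:NB]
Final route key 41: smallest pos >= 41 is 42 -> NF

Answer: NF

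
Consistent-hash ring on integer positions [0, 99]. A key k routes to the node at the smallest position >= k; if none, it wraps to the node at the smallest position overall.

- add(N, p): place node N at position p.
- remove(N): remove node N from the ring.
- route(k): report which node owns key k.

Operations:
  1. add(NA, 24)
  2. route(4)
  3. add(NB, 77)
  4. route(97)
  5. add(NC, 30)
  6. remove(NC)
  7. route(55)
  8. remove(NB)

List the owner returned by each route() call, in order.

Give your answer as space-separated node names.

Op 1: add NA@24 -> ring=[24:NA]
Op 2: route key 4: smallest pos >= 4 is 24 -> NA
Op 3: add NB@77 -> ring=[24:NA,77:NB]
Op 4: route key 97: none >= 97, wrap to smallest pos 24 -> NA
Op 5: add NC@30 -> ring=[24:NA,30:NC,77:NB]
Op 6: remove NC -> ring=[24:NA,77:NB]
Op 7: route key 55: smallest pos >= 55 is 77 -> NB
Op 8: remove NB -> ring=[24:NA]

Answer: NA NA NB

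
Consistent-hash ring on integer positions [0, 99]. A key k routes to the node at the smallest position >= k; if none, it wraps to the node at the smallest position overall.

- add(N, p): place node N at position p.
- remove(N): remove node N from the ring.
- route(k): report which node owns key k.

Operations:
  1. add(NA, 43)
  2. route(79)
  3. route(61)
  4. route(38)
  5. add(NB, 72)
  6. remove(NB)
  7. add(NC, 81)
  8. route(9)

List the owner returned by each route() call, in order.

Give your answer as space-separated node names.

Op 1: add NA@43 -> ring=[43:NA]
Op 2: route key 79: none >= 79, wrap to smallest pos 43 -> NA
Op 3: route key 61: none >= 61, wrap to smallest pos 43 -> NA
Op 4: route key 38: smallest pos >= 38 is 43 -> NA
Op 5: add NB@72 -> ring=[43:NA,72:NB]
Op 6: remove NB -> ring=[43:NA]
Op 7: add NC@81 -> ring=[43:NA,81:NC]
Op 8: route key 9: smallest pos >= 9 is 43 -> NA

Answer: NA NA NA NA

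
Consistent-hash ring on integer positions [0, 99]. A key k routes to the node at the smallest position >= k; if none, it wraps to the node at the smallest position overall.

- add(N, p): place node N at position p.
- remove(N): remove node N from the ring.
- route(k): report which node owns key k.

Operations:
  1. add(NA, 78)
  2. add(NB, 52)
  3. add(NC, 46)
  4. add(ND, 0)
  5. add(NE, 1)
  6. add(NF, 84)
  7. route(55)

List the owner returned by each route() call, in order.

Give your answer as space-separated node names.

Op 1: add NA@78 -> ring=[78:NA]
Op 2: add NB@52 -> ring=[52:NB,78:NA]
Op 3: add NC@46 -> ring=[46:NC,52:NB,78:NA]
Op 4: add ND@0 -> ring=[0:ND,46:NC,52:NB,78:NA]
Op 5: add NE@1 -> ring=[0:ND,1:NE,46:NC,52:NB,78:NA]
Op 6: add NF@84 -> ring=[0:ND,1:NE,46:NC,52:NB,78:NA,84:NF]
Op 7: route key 55: smallest pos >= 55 is 78 -> NA

Answer: NA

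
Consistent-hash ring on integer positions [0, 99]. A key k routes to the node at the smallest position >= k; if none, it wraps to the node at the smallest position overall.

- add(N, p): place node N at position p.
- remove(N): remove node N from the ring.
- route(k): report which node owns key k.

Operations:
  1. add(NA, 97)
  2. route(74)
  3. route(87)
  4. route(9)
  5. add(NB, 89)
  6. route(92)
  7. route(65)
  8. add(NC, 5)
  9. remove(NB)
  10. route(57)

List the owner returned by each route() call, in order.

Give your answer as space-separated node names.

Op 1: add NA@97 -> ring=[97:NA]
Op 2: route key 74: smallest pos >= 74 is 97 -> NA
Op 3: route key 87: smallest pos >= 87 is 97 -> NA
Op 4: route key 9: smallest pos >= 9 is 97 -> NA
Op 5: add NB@89 -> ring=[89:NB,97:NA]
Op 6: route key 92: smallest pos >= 92 is 97 -> NA
Op 7: route key 65: smallest pos >= 65 is 89 -> NB
Op 8: add NC@5 -> ring=[5:NC,89:NB,97:NA]
Op 9: remove NB -> ring=[5:NC,97:NA]
Op 10: route key 57: smallest pos >= 57 is 97 -> NA

Answer: NA NA NA NA NB NA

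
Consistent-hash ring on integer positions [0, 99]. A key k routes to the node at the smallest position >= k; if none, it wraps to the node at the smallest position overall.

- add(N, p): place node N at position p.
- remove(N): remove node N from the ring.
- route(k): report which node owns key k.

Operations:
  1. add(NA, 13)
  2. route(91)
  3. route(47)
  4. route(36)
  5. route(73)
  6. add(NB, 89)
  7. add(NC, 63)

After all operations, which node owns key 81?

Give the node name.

Op 1: add NA@13 -> ring=[13:NA]
Op 2: route key 91: none >= 91, wrap to smallest pos 13 -> NA
Op 3: route key 47: none >= 47, wrap to smallest pos 13 -> NA
Op 4: route key 36: none >= 36, wrap to smallest pos 13 -> NA
Op 5: route key 73: none >= 73, wrap to smallest pos 13 -> NA
Op 6: add NB@89 -> ring=[13:NA,89:NB]
Op 7: add NC@63 -> ring=[13:NA,63:NC,89:NB]
Final route key 81: smallest pos >= 81 is 89 -> NB

Answer: NB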